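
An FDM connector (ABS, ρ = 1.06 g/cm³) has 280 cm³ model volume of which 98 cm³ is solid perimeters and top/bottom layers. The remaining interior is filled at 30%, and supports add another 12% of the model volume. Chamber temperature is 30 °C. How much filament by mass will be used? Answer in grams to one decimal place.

Volume inside the shell = 280 − 98 = 182 cm³.
Infill deposited = 0.30 × 182 = 54.6 cm³.
Support = 0.12 × 280, so 33.6 cm³.
Total printed volume: 98 + 54.6 + 33.6 → 186.2 cm³.
Mass = 186.2 × 1.06 = 197.372 g.

197.4 g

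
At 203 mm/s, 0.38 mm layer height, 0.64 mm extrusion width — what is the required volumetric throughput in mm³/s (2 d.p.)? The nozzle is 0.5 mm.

Bead cross-section = 0.38 × 0.64, so 0.2432 mm².
Q = v·A = 203 × 0.2432 = 49.37 mm³/s.

49.37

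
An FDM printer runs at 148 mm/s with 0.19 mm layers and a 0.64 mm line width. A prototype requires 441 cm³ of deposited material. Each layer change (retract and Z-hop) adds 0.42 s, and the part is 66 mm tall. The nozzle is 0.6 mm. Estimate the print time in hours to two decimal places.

6.85 hours

Line area: 0.19 × 0.64 → 0.1216 mm².
Total extruded path = 441000/0.1216 = 3626644.7 mm.
Print-move time = 3626644.7 / 148 = 24504.4 s.
Number of layers: 66 / 0.19 → 348 (rounded up).
Z-hop total = 348 × 0.42, so 146.16 s.
Total = 24504.4 + 146.16 = 24650.56 s = 6.85 hours.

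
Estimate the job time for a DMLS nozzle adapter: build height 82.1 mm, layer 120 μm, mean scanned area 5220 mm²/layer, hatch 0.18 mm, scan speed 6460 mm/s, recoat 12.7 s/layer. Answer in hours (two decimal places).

3.27 hours

Layer count = ceil(82.1 / 0.12) = 685.
Scan path per layer = 5220 / 0.18 = 29000 mm.
Laser time per layer = 29000 / 6460 = 4.4892 s.
Layer cycle = 4.4892 + 12.7, so 17.1892 s.
685 layers × 17.1892 s/layer = 11774.602 s, i.e. 3.27 hours.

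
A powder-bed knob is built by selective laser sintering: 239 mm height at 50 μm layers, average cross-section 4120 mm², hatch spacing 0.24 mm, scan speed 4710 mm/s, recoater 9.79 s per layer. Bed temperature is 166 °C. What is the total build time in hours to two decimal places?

Layer count = ceil(239 / 0.05) = 4780.
Hatch length per layer = 4120 / 0.24 = 17166.7 mm.
Per-layer scan time: 17166.7 / 4710 → 3.6447 s.
Time per layer: 3.6447 + 9.79 → 13.4347 s.
Build time = 4780 × 13.4347 = 64217.866 s = 17.84 hours.

17.84 hours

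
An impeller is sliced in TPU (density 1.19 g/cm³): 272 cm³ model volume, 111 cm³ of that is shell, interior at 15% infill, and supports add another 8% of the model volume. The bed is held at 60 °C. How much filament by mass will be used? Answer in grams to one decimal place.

186.7 g

Interior volume = 272 − 111 = 161 cm³.
Infill volume = 0.15 × 161 = 24.15 cm³.
Support: 0.08 × 272 → 21.76 cm³.
Total printed volume = 111 + 24.15 + 21.76 = 156.91 cm³.
Mass = 156.91 × 1.19 = 186.7229 g.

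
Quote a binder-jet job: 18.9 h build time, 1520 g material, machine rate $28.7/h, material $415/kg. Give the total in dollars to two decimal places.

$1173.23

Machine-time cost = 28.7 × 18.9, so $542.43.
Feedstock cost = 415 × 1520/1000, so $630.80.
Job cost: 542.43 + 630.80 = $1173.23.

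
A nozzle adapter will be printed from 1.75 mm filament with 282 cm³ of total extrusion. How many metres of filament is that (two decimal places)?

Cross-section of 1.75 mm filament: π·(1.75/2)² = 2.4053 mm².
Length = 282 cm³ / 2.4053 mm² = 282000 / 2.4053 = 117241.09 mm = 117.24 m.

117.24 m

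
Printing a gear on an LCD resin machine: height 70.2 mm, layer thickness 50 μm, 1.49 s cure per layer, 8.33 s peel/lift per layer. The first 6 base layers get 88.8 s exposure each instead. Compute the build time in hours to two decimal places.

3.98 hours

Number of layers: 70.2 / 0.05 → 1404 (rounded up).
Base layers = 6 × (88.8 + 8.33), so 582.78 s.
Remaining layers = 1398 × (1.49 + 8.33) = 13728.36 s.
Total = 582.78 + 13728.36 = 14311.14 s = 3.98 hours.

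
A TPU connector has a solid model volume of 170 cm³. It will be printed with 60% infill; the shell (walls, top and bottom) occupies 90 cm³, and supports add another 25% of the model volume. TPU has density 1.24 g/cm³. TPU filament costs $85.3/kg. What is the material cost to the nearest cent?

Infill region: 170 − 90 → 80 cm³.
Deposited infill = 0.60 × 80 = 48 cm³.
Support: 0.25 × 170 → 42.5 cm³.
Total printed volume: 90 + 48 + 42.5 → 180.5 cm³.
Mass = 180.5 × 1.24 = 223.82 g.
Cost = 223.82 g / 1000 × $85.3/kg = $19.09.

$19.09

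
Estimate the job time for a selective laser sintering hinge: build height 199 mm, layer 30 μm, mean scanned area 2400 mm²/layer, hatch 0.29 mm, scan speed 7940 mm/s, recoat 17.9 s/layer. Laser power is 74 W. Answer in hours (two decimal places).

Layer count = ceil(199 / 0.03) = 6634.
Scan path per layer = 2400 / 0.29 = 8275.9 mm.
Per-layer scan time: 8275.9 / 7940 → 1.0423 s.
Per-layer time: 1.0423 + 17.9 → 18.9423 s.
6634 layers × 18.9423 s/layer = 125663.2182 s, i.e. 34.91 hours.

34.91 hours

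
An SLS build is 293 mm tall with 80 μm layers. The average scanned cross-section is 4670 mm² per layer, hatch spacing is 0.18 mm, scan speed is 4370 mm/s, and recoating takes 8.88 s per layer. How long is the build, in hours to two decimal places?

15.08 hours

Number of layers: 293 / 0.08 → 3663 (rounded up).
Hatch length per layer = 4670 / 0.18, so 25944.4 mm.
Laser time per layer = 25944.4 / 4370 = 5.9369 s.
Layer cycle: 5.9369 + 8.88 → 14.8169 s.
Build time = 3663 × 14.8169 = 54274.3047 s = 15.08 hours.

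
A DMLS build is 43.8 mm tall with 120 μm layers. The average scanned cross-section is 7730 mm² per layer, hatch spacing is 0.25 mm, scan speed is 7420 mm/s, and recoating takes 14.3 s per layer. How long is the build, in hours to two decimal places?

Layer count = ceil(43.8 / 0.12) = 365.
Hatch length per layer = 7730 / 0.25 = 30920 mm.
Per-layer scan time = 30920 / 7420 = 4.1671 s.
Per-layer time: 4.1671 + 14.3 → 18.4671 s.
365 layers × 18.4671 s/layer = 6740.4915 s, i.e. 1.87 hours.

1.87 hours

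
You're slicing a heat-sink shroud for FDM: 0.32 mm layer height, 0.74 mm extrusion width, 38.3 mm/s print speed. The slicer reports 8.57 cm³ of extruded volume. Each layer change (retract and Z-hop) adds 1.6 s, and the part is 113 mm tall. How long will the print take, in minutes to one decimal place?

25.2 minutes

Line area = 0.32 × 0.74, so 0.2368 mm².
Total extruded path = 8570/0.2368 = 36190.9 mm.
Extrusion time: 36190.9 / 38.3 → 944.9 s.
Layer count = ceil(113 / 0.32) = 354.
Layer-change overhead = 354 × 1.6 = 566.4 s.
Altogether 944.9 + 566.4 = 1511.3 s, i.e. 25.2 minutes.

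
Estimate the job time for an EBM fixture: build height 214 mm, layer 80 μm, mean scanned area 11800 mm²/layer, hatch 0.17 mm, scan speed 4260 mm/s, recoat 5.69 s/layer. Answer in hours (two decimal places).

Number of layers: 214 / 0.08 → 2675 (rounded up).
Scan path per layer: 11800 / 0.17 → 69411.8 mm.
Per-layer scan time: 69411.8 / 4260 → 16.2938 s.
Layer cycle = 16.2938 + 5.69, so 21.9838 s.
Total: 2675 × 21.9838 s = 58806.665 s → 16.34 hours.

16.34 hours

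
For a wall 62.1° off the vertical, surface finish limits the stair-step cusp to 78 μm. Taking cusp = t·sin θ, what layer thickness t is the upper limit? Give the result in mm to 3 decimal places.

Layer height = cusp / sin(62.1°) = 0.078 / 0.8838 = 0.088 mm.

0.088 mm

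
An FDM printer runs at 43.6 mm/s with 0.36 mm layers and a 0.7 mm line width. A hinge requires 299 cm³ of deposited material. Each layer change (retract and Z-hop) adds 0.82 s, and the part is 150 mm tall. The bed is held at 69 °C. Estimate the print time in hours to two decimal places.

7.65 hours

Extrusion cross-section = 0.36 × 0.7 = 0.252 mm².
Total extruded path = 299000/0.252 = 1186507.9 mm.
Print-move time = 1186507.9 / 43.6 = 27213.5 s.
Number of layers: 150 / 0.36 → 417 (rounded up).
Layer-change overhead: 417 × 0.82 → 341.94 s.
Altogether 27213.5 + 341.94 = 27555.44 s, i.e. 7.65 hours.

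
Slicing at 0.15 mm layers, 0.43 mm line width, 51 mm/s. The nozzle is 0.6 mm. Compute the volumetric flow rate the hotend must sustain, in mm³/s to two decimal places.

3.29

A = 0.15 × 0.43 = 0.0645 mm².
Volumetric flow = 51 × 0.0645 = 3.29 mm³/s.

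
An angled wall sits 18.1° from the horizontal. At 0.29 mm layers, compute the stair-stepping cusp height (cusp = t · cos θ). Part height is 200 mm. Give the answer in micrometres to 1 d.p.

Cusp = layer height × cos(18.1°) = 0.29 × 0.9505 = 0.275645 mm = 275.6 μm.

275.6 μm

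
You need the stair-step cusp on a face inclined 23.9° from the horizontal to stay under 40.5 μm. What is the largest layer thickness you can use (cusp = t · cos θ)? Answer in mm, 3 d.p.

0.044 mm

t = h_c / cos θ = 0.0405 / 0.9143 = 0.044 mm.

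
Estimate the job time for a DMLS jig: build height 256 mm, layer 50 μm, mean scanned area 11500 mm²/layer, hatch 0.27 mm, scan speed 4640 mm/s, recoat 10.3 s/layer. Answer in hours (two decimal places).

Layer count = ceil(256 / 0.05) = 5120.
Hatch length per layer = 11500 / 0.27 = 42592.6 mm.
Laser time per layer = 42592.6 / 4640, so 9.1794 s.
Per-layer time = 9.1794 + 10.3 = 19.4794 s.
5120 layers × 19.4794 s/layer = 99734.528 s, i.e. 27.70 hours.

27.70 hours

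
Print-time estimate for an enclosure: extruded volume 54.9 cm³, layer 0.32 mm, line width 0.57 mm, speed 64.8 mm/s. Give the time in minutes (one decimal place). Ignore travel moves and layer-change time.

Extrusion cross-section = 0.32 × 0.57 = 0.1824 mm².
Path length: 54900 mm³ / 0.1824 mm² → 300986.8 mm.
Print-move time = 300986.8 / 64.8, so 4644.9 s.
Converting: 4644.9 s = 77.4 minutes.

77.4 minutes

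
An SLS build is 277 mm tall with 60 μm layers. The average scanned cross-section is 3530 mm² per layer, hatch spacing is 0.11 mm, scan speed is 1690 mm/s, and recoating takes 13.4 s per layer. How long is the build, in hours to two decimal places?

41.54 hours

Layers = ⌈277/0.06⌉ = 4617.
Hatch length per layer = 3530 / 0.11, so 32090.9 mm.
Scan time per layer = 32090.9 / 1690 = 18.9887 s.
Per-layer time = 18.9887 + 13.4, so 32.3887 s.
Build time = 4617 × 32.3887 = 149538.6279 s = 41.54 hours.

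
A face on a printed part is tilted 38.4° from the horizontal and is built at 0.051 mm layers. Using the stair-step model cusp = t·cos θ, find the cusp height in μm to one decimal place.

Cusp = layer height × cos(38.4°) = 0.051 × 0.7837 = 0.039969 mm = 40.0 μm.

40.0 μm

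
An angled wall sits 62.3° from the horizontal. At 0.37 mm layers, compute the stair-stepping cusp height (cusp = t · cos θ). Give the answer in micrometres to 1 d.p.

h_c = t·cos θ = 0.37 × 0.4648 = 0.171976 mm (172.0 μm).

172.0 μm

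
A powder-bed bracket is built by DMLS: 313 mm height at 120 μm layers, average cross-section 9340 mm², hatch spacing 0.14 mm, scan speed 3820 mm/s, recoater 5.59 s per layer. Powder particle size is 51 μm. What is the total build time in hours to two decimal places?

Layers = ⌈313/0.12⌉ = 2609.
Scan path per layer: 9340 / 0.14 → 66714.3 mm.
Scan time per layer = 66714.3 / 3820 = 17.4645 s.
Layer cycle = 17.4645 + 5.59, so 23.0545 s.
2609 layers × 23.0545 s/layer = 60149.1905 s, i.e. 16.71 hours.

16.71 hours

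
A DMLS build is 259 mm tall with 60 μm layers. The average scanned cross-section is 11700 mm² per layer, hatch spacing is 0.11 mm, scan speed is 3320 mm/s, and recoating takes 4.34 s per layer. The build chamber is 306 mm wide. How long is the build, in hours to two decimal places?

43.62 hours

Number of layers: 259 / 0.06 → 4317 (rounded up).
Per-layer scan distance = 11700 / 0.11 = 106363.6 mm.
Laser time per layer = 106363.6 / 3320, so 32.0372 s.
Layer cycle: 32.0372 + 4.34 → 36.3772 s.
Build time = 4317 × 36.3772 = 157040.3724 s = 43.62 hours.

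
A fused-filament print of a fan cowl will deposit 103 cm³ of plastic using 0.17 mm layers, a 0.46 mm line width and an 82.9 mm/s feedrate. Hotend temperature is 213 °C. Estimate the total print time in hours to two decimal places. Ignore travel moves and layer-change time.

Bead cross-section = 0.17 × 0.46 = 0.0782 mm².
Toolpath length = 103 cm³ / 0.0782 mm² = 103000 / 0.0782 = 1317135.5 mm.
Time extruding: 1317135.5 / 82.9 → 15888.2 s.
15888.2 s = 4.41 hours.

4.41 hours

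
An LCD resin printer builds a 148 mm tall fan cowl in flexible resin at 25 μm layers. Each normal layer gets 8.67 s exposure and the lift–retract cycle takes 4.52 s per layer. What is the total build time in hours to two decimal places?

21.69 hours

Number of layers: 148 / 0.025 → 5920 (rounded up).
Cycle time = 8.67 + 4.52 = 13.19 s.
Total = 5920 × 13.19 = 78084.8 s = 21.69 hours.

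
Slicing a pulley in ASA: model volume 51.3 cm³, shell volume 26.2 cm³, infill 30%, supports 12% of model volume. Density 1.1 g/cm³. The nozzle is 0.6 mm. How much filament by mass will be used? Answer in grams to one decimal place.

43.9 g

Interior volume = 51.3 − 26.2, so 25.1 cm³.
Infill deposited = 0.30 × 25.1, so 7.53 cm³.
Support = 0.12 × 51.3, so 6.156 cm³.
Total extruded = 26.2 + 7.53 + 6.156, so 39.886 cm³.
Mass = 39.886 × 1.1 = 43.8746 g.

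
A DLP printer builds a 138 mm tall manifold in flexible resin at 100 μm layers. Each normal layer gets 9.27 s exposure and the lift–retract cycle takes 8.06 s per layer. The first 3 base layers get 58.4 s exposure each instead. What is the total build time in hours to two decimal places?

6.68 hours

Layers = ⌈138/0.1⌉ = 1380.
Burn-in layers: 3 × (58.4 + 8.06) → 199.38 s.
Remaining layers = 1377 × (9.27 + 8.06), so 23863.41 s.
Total = 199.38 + 23863.41 = 24062.79 s = 6.68 hours.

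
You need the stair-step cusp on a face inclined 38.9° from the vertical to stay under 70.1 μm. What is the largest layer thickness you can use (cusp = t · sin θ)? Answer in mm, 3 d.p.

0.112 mm

t = h_c / sin θ = 0.0701 / 0.6280 = 0.112 mm.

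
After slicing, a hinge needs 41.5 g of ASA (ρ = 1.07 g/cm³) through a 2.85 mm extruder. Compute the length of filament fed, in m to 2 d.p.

Volume = 41.5 g / 1.07 g·cm⁻³ = 38.785 cm³ = 38785 mm³.
A = π r² = π × 1.425² = 6.3794 mm².
L = V/A = 38785/6.3794 = 6079.73 mm → 6.08 m.

6.08 m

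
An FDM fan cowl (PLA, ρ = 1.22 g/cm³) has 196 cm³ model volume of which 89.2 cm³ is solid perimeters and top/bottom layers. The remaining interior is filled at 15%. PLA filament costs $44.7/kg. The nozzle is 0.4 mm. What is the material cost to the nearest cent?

$5.74

Interior volume = 196 − 89.2 = 106.8 cm³.
Deposited infill = 0.15 × 106.8 = 16.02 cm³.
Deposited volume: 89.2 + 16.02 → 105.22 cm³.
Mass: 105.22 × 1.22 → 128.3684 g.
At $44.7/kg: 128.3684/1000 × 44.7 = $5.74.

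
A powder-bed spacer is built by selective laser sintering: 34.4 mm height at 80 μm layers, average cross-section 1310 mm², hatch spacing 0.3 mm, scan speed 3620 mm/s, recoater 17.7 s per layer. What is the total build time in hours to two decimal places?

Layers = ⌈34.4/0.08⌉ = 430.
Scan path per layer = 1310 / 0.3 = 4366.7 mm.
Laser time per layer: 4366.7 / 3620 → 1.2063 s.
Per-layer time: 1.2063 + 17.7 → 18.9063 s.
430 layers × 18.9063 s/layer = 8129.709 s, i.e. 2.26 hours.

2.26 hours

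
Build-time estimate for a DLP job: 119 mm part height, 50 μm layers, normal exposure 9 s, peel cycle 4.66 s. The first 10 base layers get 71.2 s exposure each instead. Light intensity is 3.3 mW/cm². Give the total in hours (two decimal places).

9.20 hours

Layers = ⌈119/0.05⌉ = 2380.
Burn-in layers: 10 × (71.2 + 4.66) → 758.6 s.
Regular layers = 2370 × (9 + 4.66) = 32374.2 s.
Sum: 758.6 + 32374.2 = 33132.8 s → 9.20 hours.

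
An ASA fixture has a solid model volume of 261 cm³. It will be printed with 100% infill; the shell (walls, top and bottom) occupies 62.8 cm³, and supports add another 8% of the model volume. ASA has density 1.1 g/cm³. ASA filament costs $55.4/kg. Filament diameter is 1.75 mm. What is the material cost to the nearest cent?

Interior volume = 261 − 62.8 = 198.2 cm³.
Deposited infill = 1.00 × 198.2 = 198.2 cm³.
Support = 0.08 × 261 = 20.88 cm³.
Deposited volume: 62.8 + 198.2 + 20.88 → 281.88 cm³.
Mass = 281.88 × 1.1 = 310.068 g.
At $55.4/kg: 310.068/1000 × 55.4 = $17.18.

$17.18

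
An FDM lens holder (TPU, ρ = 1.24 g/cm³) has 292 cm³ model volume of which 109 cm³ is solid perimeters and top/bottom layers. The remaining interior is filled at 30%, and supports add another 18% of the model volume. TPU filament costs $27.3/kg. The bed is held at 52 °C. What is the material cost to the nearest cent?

Volume inside the shell = 292 − 109 = 183 cm³.
Infill deposited = 0.30 × 183, so 54.9 cm³.
Support = 0.18 × 292 = 52.56 cm³.
Total extruded: 109 + 54.9 + 52.56 → 216.46 cm³.
Mass: 216.46 × 1.24 → 268.4104 g.
At $27.3/kg: 268.4104/1000 × 27.3 = $7.33.

$7.33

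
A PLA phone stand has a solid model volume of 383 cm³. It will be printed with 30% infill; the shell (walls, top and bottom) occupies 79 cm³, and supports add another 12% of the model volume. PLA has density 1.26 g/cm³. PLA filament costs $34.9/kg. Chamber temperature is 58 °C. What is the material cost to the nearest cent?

$9.51

Volume inside the shell = 383 − 79 = 304 cm³.
Deposited infill = 0.30 × 304, so 91.2 cm³.
Support = 0.12 × 383 = 45.96 cm³.
Total extruded: 79 + 91.2 + 45.96 → 216.16 cm³.
Mass = 216.16 × 1.26, so 272.3616 g.
At $34.9/kg: 272.3616/1000 × 34.9 = $9.51.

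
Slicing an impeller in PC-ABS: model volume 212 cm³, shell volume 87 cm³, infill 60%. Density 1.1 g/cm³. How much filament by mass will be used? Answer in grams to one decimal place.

178.2 g

Infill region = 212 − 87, so 125 cm³.
Infill volume = 0.60 × 125, so 75 cm³.
Deposited volume = 87 + 75, so 162 cm³.
Mass = 162 × 1.1, so 178.2 g.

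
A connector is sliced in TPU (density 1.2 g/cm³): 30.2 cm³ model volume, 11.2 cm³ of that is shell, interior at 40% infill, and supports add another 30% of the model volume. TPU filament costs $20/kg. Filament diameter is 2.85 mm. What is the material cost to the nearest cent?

Interior volume = 30.2 − 11.2, so 19 cm³.
Deposited infill = 0.40 × 19, so 7.6 cm³.
Support = 0.30 × 30.2 = 9.06 cm³.
Total extruded = 11.2 + 7.6 + 9.06 = 27.86 cm³.
Mass: 27.86 × 1.2 → 33.432 g.
Cost = 33.432 g / 1000 × $20/kg = $0.67.

$0.67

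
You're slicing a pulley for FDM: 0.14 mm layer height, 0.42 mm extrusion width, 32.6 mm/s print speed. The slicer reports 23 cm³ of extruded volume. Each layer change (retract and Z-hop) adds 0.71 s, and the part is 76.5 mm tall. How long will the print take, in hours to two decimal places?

3.44 hours

Extrusion cross-section = 0.14 × 0.42, so 0.0588 mm².
Toolpath length = 23 cm³ / 0.0588 mm² = 23000 / 0.0588 = 391156.5 mm.
Print-move time = 391156.5 / 32.6 = 11998.7 s.
Layer count = ceil(76.5 / 0.14) = 547.
Non-print overhead: 547 × 0.71 → 388.37 s.
Total = 11998.7 + 388.37 = 12387.07 s = 3.44 hours.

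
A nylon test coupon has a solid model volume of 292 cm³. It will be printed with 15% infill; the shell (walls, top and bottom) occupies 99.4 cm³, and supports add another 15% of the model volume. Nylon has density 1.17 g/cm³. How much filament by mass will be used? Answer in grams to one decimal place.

Infill region = 292 − 99.4, so 192.6 cm³.
Infill deposited = 0.15 × 192.6, so 28.89 cm³.
Support: 0.15 × 292 → 43.8 cm³.
Total extruded = 99.4 + 28.89 + 43.8, so 172.09 cm³.
Mass = 172.09 × 1.17 = 201.3453 g.

201.3 g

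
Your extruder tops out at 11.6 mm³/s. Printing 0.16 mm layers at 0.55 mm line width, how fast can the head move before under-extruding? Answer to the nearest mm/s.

132 mm/s

Bead cross-section = 0.16 × 0.55 = 0.088 mm².
v_max = Q/A = 11.6/0.088 = 131.82 mm/s → 132 mm/s.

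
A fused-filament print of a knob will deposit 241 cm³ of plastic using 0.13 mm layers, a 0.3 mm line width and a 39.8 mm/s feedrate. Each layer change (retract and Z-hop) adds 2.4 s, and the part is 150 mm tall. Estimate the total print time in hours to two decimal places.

Line area: 0.13 × 0.3 → 0.039 mm².
Total extruded path = 241000/0.039 = 6179487.2 mm.
Time extruding = 6179487.2 / 39.8 = 155263.5 s.
Number of layers: 150 / 0.13 → 1154 (rounded up).
Non-print overhead: 1154 × 2.4 → 2769.6 s.
Total = 155263.5 + 2769.6 = 158033.1 s = 43.90 hours.

43.90 hours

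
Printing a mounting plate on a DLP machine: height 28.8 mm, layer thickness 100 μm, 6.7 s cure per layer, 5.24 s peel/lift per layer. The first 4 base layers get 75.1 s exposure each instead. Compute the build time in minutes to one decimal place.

61.9 minutes

Number of layers: 28.8 / 0.1 → 288 (rounded up).
Base layers: 4 × (75.1 + 5.24) → 321.36 s.
Regular layers = 284 × (6.7 + 5.24) = 3390.96 s.
Sum: 321.36 + 3390.96 = 3712.32 s → 61.9 minutes.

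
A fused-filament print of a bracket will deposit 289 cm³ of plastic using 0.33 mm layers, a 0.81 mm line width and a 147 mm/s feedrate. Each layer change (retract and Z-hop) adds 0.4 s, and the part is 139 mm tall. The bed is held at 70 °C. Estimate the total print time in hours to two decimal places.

2.09 hours

Line area = 0.33 × 0.81, so 0.2673 mm².
Total extruded path = 289000/0.2673 = 1081182.2 mm.
Print-move time: 1081182.2 / 147 → 7355 s.
Layer count = ceil(139 / 0.33) = 422.
Non-print overhead: 422 × 0.4 → 168.8 s.
Total = 7355 + 168.8 = 7523.8 s = 2.09 hours.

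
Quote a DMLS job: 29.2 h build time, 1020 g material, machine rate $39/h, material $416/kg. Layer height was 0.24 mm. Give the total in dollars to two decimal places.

$1563.12

Time charge = 39 × 29.2, so $1138.80.
Material cost = 416 × 1020/1000, so $424.32.
Total = 1138.80 + 424.32 = $1563.12.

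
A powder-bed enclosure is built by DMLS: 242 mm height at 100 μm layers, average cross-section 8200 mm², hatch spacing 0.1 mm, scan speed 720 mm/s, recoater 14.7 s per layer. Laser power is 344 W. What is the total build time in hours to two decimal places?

Layer count = ceil(242 / 0.1) = 2420.
Scan path per layer = 8200 / 0.1, so 82000 mm.
Scan time per layer: 82000 / 720 → 113.8889 s.
Time per layer: 113.8889 + 14.7 → 128.5889 s.
Build time = 2420 × 128.5889 = 311185.138 s = 86.44 hours.

86.44 hours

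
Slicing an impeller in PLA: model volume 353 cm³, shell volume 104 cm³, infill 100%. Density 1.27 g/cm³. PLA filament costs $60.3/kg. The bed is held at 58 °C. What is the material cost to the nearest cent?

$27.03

Infill region = 353 − 104, so 249 cm³.
Deposited infill: 1.00 × 249 → 249 cm³.
Deposited volume = 104 + 249 = 353 cm³.
Mass: 353 × 1.27 → 448.31 g.
Cost = 448.31 g / 1000 × $60.3/kg = $27.03.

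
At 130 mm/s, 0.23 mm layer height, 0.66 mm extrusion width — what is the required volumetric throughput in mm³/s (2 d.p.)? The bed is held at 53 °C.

19.73

A = 0.23 × 0.66 = 0.1518 mm².
Volumetric flow = 130 × 0.1518 = 19.73 mm³/s.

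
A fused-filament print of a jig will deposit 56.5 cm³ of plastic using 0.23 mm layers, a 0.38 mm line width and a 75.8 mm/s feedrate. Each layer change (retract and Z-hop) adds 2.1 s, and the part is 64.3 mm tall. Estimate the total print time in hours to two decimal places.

2.53 hours

Line area = 0.23 × 0.38, so 0.0874 mm².
Path length: 56500 mm³ / 0.0874 mm² → 646453.1 mm.
Time extruding: 646453.1 / 75.8 → 8528.4 s.
Layer count = ceil(64.3 / 0.23) = 280.
Layer-change overhead: 280 × 2.1 → 588 s.
Total = 8528.4 + 588 = 9116.4 s = 2.53 hours.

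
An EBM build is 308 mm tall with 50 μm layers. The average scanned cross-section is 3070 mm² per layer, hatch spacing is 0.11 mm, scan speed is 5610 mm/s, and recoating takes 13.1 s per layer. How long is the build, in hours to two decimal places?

Layer count = ceil(308 / 0.05) = 6160.
Scan path per layer = 3070 / 0.11, so 27909.1 mm.
Scan time per layer = 27909.1 / 5610, so 4.9749 s.
Layer cycle: 4.9749 + 13.1 → 18.0749 s.
Build time = 6160 × 18.0749 = 111341.384 s = 30.93 hours.

30.93 hours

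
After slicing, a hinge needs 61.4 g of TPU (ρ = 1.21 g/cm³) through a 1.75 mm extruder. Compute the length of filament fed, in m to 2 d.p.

Volume = 61.4 g / 1.21 g·cm⁻³ = 50.7438 cm³ = 50743.8 mm³.
A = π r² = π × 0.875² = 2.4053 mm².
Length = 50743.8 / 2.4053 = 21096.66 mm = 21.10 m.

21.10 m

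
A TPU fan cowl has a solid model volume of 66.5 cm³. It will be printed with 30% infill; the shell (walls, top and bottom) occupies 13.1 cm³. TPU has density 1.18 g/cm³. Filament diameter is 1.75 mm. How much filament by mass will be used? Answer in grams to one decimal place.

34.4 g

Volume inside the shell = 66.5 − 13.1, so 53.4 cm³.
Deposited infill = 0.30 × 53.4, so 16.02 cm³.
Deposited volume = 13.1 + 16.02 = 29.12 cm³.
Mass = 29.12 × 1.18, so 34.3616 g.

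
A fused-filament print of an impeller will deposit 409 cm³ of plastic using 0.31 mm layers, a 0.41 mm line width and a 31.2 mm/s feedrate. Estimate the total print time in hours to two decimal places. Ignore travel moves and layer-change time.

Line area = 0.31 × 0.41, so 0.1271 mm².
Path length: 409000 mm³ / 0.1271 mm² → 3217938.6 mm.
Time extruding: 3217938.6 / 31.2 → 103139.1 s.
103139.1 s = 28.65 hours.

28.65 hours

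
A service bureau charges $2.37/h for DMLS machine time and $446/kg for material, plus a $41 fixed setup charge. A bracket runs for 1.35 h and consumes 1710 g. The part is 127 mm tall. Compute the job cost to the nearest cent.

Machine cost = 2.37 × 1.35, so $3.1995.
Material cost: 446 × 1710/1000 → $762.66.
Adding setup: 3.1995 + 762.66 + 41 → 806.8595 ≈ $806.86.

$806.86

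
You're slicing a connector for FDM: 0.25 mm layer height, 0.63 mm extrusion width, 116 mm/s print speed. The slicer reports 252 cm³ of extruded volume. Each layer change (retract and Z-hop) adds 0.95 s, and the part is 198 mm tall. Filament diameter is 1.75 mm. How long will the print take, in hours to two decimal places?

4.04 hours

Extrusion cross-section = 0.25 × 0.63 = 0.1575 mm².
Path length: 252000 mm³ / 0.1575 mm² → 1600000 mm.
Print-move time: 1600000 / 116 → 13793.1 s.
Number of layers: 198 / 0.25 → 792 (rounded up).
Layer-change overhead = 792 × 0.95, so 752.4 s.
Altogether 13793.1 + 752.4 = 14545.5 s, i.e. 4.04 hours.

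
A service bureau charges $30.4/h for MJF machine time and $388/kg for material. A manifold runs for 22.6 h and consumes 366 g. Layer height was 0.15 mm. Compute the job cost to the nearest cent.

Machine cost = 30.4 × 22.6 = $687.04.
Material charge: 388 × 366/1000 → $142.008.
Total = 687.04 + 142.008 = 829.048 ≈ $829.05.

$829.05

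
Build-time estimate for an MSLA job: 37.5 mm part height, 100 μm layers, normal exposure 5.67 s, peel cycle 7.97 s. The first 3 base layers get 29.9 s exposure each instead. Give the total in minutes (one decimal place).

Layers = ⌈37.5/0.1⌉ = 375.
Bottom layers = 3 × (29.9 + 7.97), so 113.61 s.
Normal layers = 372 × (5.67 + 7.97) = 5074.08 s.
Sum: 113.61 + 5074.08 = 5187.69 s → 86.5 minutes.

86.5 minutes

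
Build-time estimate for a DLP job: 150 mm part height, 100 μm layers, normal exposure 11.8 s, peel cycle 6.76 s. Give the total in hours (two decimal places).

7.73 hours

Layer count = ceil(150 / 0.1) = 1500.
Each layer takes: 11.8 + 6.76 → 18.56 s.
Total = 1500 × 18.56 = 27840 s = 7.73 hours.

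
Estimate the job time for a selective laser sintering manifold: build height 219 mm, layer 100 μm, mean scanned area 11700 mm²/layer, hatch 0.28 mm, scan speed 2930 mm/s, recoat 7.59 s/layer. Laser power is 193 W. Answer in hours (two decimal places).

Number of layers: 219 / 0.1 → 2190 (rounded up).
Scan path per layer = 11700 / 0.28, so 41785.7 mm.
Per-layer scan time: 41785.7 / 2930 → 14.2613 s.
Per-layer time = 14.2613 + 7.59, so 21.8513 s.
2190 layers × 21.8513 s/layer = 47854.347 s, i.e. 13.29 hours.

13.29 hours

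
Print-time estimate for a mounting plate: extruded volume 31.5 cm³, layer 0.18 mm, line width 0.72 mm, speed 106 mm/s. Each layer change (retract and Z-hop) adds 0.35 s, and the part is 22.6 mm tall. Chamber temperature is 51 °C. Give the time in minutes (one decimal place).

Extrusion cross-section = 0.18 × 0.72, so 0.1296 mm².
Path length: 31500 mm³ / 0.1296 mm² → 243055.6 mm.
Extrusion time = 243055.6 / 106 = 2293 s.
Layers = ⌈22.6/0.18⌉ = 126.
Layer-change overhead = 126 × 0.35, so 44.1 s.
Total = 2293 + 44.1 = 2337.1 s = 39.0 minutes.

39.0 minutes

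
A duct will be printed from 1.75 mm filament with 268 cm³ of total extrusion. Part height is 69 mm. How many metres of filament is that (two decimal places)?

Filament cross-section = π × (1.75/2)² = 2.4053 mm².
Length = 268 cm³ / 2.4053 mm² = 268000 / 2.4053 = 111420.61 mm = 111.42 m.

111.42 m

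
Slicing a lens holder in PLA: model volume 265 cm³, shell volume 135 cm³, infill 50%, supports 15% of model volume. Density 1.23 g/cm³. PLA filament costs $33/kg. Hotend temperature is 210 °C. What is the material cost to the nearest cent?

$9.73

Interior volume = 265 − 135 = 130 cm³.
Infill deposited: 0.50 × 130 → 65 cm³.
Support = 0.15 × 265 = 39.75 cm³.
Total extruded = 135 + 65 + 39.75 = 239.75 cm³.
Mass = 239.75 × 1.23 = 294.8925 g.
Cost = 294.8925 g / 1000 × $33/kg = $9.73.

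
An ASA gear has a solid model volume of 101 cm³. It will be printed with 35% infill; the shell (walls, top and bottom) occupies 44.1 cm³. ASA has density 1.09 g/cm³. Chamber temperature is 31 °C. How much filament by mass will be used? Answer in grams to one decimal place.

69.8 g

Volume inside the shell = 101 − 44.1 = 56.9 cm³.
Infill volume = 0.35 × 56.9, so 19.915 cm³.
Deposited volume = 44.1 + 19.915 = 64.015 cm³.
Mass = 64.015 × 1.09, so 69.77635 g.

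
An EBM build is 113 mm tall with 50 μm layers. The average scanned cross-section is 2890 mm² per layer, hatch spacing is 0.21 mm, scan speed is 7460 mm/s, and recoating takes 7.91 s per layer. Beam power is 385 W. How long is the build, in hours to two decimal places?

Layers = ⌈113/0.05⌉ = 2260.
Scan path per layer = 2890 / 0.21, so 13761.9 mm.
Scan time per layer: 13761.9 / 7460 → 1.8448 s.
Time per layer = 1.8448 + 7.91, so 9.7548 s.
2260 layers × 9.7548 s/layer = 22045.848 s, i.e. 6.12 hours.

6.12 hours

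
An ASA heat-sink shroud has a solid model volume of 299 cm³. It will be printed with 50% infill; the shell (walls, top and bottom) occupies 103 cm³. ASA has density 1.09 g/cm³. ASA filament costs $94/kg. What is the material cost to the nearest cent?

Infill region = 299 − 103 = 196 cm³.
Infill volume = 0.50 × 196 = 98 cm³.
Total extruded: 103 + 98 → 201 cm³.
Mass = 201 × 1.09 = 219.09 g.
Cost = 219.09 g / 1000 × $94/kg = $20.59.

$20.59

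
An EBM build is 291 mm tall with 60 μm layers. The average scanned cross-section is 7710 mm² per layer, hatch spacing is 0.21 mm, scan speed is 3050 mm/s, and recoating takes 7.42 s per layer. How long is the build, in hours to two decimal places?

26.21 hours

Layer count = ceil(291 / 0.06) = 4850.
Scan path per layer = 7710 / 0.21 = 36714.3 mm.
Scan time per layer: 36714.3 / 3050 → 12.0375 s.
Per-layer time: 12.0375 + 7.42 → 19.4575 s.
Total: 4850 × 19.4575 s = 94368.875 s → 26.21 hours.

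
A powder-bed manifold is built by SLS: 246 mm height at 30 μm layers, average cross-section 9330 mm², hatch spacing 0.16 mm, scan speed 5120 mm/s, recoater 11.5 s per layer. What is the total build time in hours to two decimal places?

52.14 hours

Layer count = ceil(246 / 0.03) = 8200.
Per-layer scan distance: 9330 / 0.16 → 58312.5 mm.
Laser time per layer = 58312.5 / 5120 = 11.3892 s.
Time per layer = 11.3892 + 11.5, so 22.8892 s.
8200 layers × 22.8892 s/layer = 187691.44 s, i.e. 52.14 hours.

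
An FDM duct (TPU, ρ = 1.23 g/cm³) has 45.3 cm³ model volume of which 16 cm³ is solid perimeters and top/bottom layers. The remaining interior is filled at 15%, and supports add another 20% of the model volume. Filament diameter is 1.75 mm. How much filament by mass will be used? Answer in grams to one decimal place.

Volume inside the shell = 45.3 − 16 = 29.3 cm³.
Infill deposited = 0.15 × 29.3 = 4.395 cm³.
Support = 0.20 × 45.3 = 9.06 cm³.
Total printed volume = 16 + 4.395 + 9.06, so 29.455 cm³.
Mass = 29.455 × 1.23 = 36.22965 g.

36.2 g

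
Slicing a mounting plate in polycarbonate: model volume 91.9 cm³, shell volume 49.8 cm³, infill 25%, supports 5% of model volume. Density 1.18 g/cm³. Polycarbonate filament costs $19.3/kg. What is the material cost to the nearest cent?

$1.48

Volume inside the shell = 91.9 − 49.8 = 42.1 cm³.
Deposited infill = 0.25 × 42.1, so 10.525 cm³.
Support: 0.05 × 91.9 → 4.595 cm³.
Total extruded = 49.8 + 10.525 + 4.595, so 64.92 cm³.
Mass: 64.92 × 1.18 → 76.6056 g.
At $19.3/kg: 76.6056/1000 × 19.3 = $1.48.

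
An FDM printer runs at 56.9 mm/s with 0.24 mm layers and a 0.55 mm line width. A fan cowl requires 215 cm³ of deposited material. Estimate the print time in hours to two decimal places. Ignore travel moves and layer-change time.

7.95 hours

Bead cross-section: 0.24 × 0.55 → 0.132 mm².
Path length: 215000 mm³ / 0.132 mm² → 1628787.9 mm.
Extrusion time = 1628787.9 / 56.9 = 28625.4 s.
That's 28625.4 s → 7.95 hours.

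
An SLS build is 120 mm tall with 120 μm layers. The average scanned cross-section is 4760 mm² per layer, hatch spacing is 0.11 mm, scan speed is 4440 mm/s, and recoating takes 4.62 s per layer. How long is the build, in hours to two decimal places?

3.99 hours

Layers = ⌈120/0.12⌉ = 1000.
Hatch length per layer = 4760 / 0.11 = 43272.7 mm.
Per-layer scan time = 43272.7 / 4440, so 9.7461 s.
Time per layer = 9.7461 + 4.62 = 14.3661 s.
Build time = 1000 × 14.3661 = 14366.1 s = 3.99 hours.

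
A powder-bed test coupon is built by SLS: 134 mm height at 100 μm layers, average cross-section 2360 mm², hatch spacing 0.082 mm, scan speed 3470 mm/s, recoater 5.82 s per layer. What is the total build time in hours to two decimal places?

5.25 hours

Number of layers: 134 / 0.1 → 1340 (rounded up).
Hatch length per layer: 2360 / 0.082 → 28780.5 mm.
Scan time per layer: 28780.5 / 3470 → 8.2941 s.
Per-layer time: 8.2941 + 5.82 → 14.1141 s.
Total: 1340 × 14.1141 s = 18912.894 s → 5.25 hours.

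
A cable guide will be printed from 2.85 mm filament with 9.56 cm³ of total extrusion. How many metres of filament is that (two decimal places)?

1.50 m

Cross-section of 2.85 mm filament: π·(2.85/2)² = 6.3794 mm².
L = 9560 mm³ / 6.3794 mm² = 1498.57 mm, i.e. 1.50 m.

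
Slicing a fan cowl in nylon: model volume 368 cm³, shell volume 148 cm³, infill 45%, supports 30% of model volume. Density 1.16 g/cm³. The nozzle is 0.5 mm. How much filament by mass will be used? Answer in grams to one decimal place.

Interior volume = 368 − 148, so 220 cm³.
Deposited infill = 0.45 × 220, so 99 cm³.
Support = 0.30 × 368, so 110.4 cm³.
Total extruded = 148 + 99 + 110.4, so 357.4 cm³.
Mass: 357.4 × 1.16 → 414.584 g.

414.6 g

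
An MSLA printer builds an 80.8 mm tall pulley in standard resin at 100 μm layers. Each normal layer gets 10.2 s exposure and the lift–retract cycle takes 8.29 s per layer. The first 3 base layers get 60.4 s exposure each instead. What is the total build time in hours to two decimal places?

Layers = ⌈80.8/0.1⌉ = 808.
Bottom layers: 3 × (60.4 + 8.29) → 206.07 s.
Normal layers = 805 × (10.2 + 8.29), so 14884.45 s.
Total = 206.07 + 14884.45 = 15090.52 s = 4.19 hours.

4.19 hours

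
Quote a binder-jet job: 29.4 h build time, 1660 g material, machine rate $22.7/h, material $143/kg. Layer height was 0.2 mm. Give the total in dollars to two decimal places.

$904.76

Machine cost = 22.7 × 29.4 = $667.38.
Feedstock cost: 143 × 1660/1000 → $237.38.
Job cost: 667.38 + 237.38 = $904.76.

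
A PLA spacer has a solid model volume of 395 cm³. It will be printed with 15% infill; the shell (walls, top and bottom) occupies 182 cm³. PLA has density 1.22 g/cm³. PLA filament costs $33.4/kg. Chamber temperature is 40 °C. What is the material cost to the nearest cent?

Infill region = 395 − 182 = 213 cm³.
Deposited infill = 0.15 × 213, so 31.95 cm³.
Total extruded = 182 + 31.95 = 213.95 cm³.
Mass = 213.95 × 1.22 = 261.019 g.
At $33.4/kg: 261.019/1000 × 33.4 = $8.72.

$8.72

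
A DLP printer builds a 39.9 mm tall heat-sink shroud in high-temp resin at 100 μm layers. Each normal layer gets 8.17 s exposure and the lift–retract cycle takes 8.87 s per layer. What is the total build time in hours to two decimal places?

1.89 hours

Number of layers: 39.9 / 0.1 → 399 (rounded up).
Each layer takes: 8.17 + 8.87 → 17.04 s.
Total = 399 × 17.04 = 6798.96 s = 1.89 hours.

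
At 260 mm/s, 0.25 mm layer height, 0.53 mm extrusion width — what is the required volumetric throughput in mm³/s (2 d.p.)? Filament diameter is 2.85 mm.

34.45

Extrusion cross-section: 0.25 × 0.53 → 0.1325 mm².
Q = v·A = 260 × 0.1325 = 34.45 mm³/s.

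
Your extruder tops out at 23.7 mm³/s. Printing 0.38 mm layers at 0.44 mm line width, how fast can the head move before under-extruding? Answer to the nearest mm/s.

A = 0.38 × 0.44 = 0.1672 mm².
Max speed = 23.7 / 0.1672 = 141.75 ≈ 142 mm/s.

142 mm/s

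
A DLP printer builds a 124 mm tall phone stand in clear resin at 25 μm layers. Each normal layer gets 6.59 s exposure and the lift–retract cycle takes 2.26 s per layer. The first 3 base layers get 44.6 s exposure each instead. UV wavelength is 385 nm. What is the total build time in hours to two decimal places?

12.23 hours

Layers = ⌈124/0.025⌉ = 4960.
Bottom layers: 3 × (44.6 + 2.26) → 140.58 s.
Remaining layers = 4957 × (6.59 + 2.26) = 43869.45 s.
Sum: 140.58 + 43869.45 = 44010.03 s → 12.23 hours.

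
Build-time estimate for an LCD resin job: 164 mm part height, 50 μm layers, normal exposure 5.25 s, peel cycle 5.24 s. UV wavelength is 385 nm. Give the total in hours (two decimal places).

9.56 hours

Layers = ⌈164/0.05⌉ = 3280.
Per-layer time: 5.25 + 5.24 → 10.49 s.
Total = 3280 × 10.49 = 34407.2 s = 9.56 hours.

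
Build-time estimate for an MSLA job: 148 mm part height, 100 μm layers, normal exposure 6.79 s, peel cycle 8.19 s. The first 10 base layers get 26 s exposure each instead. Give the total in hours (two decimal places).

6.21 hours

Number of layers: 148 / 0.1 → 1480 (rounded up).
Base layers: 10 × (26 + 8.19) → 341.9 s.
Regular layers = 1470 × (6.79 + 8.19), so 22020.6 s.
Total = 341.9 + 22020.6 = 22362.5 s = 6.21 hours.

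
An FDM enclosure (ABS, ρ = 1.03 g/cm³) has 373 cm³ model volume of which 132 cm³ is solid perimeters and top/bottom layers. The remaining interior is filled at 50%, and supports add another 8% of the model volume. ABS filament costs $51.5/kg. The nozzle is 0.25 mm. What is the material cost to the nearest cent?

$14.98

Interior volume: 373 − 132 → 241 cm³.
Deposited infill = 0.50 × 241, so 120.5 cm³.
Support = 0.08 × 373 = 29.84 cm³.
Deposited volume = 132 + 120.5 + 29.84, so 282.34 cm³.
Mass = 282.34 × 1.03, so 290.8102 g.
Cost = 290.8102 g / 1000 × $51.5/kg = $14.98.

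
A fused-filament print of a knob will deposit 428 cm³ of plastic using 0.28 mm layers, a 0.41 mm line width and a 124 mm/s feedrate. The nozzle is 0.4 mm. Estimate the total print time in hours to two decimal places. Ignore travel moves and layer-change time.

8.35 hours

Bead cross-section: 0.28 × 0.41 → 0.1148 mm².
Path length: 428000 mm³ / 0.1148 mm² → 3728223 mm.
Extrusion time: 3728223 / 124 → 30066.3 s.
Converting: 30066.3 s = 8.35 hours.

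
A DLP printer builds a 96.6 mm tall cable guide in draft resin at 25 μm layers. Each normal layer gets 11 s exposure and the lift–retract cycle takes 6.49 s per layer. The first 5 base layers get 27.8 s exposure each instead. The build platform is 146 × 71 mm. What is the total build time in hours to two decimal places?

18.80 hours

Number of layers: 96.6 / 0.025 → 3864 (rounded up).
Bottom layers = 5 × (27.8 + 6.49), so 171.45 s.
Normal layers: 3859 × (11 + 6.49) → 67493.91 s.
Total = 171.45 + 67493.91 = 67665.36 s = 18.80 hours.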